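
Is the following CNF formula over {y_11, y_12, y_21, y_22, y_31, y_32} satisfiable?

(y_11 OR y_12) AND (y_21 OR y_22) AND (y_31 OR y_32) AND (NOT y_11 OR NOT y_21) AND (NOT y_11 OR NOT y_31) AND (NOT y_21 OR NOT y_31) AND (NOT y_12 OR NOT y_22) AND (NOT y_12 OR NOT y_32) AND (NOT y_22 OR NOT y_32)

Try y_11 = true.
Unit clause (NOT y_21) forces y_21 = false.
Unit clause (y_22) forces y_22 = true.
Unit clause (NOT y_31) forces y_31 = false.
Unit clause (y_32) forces y_32 = true.
That conflicts with the unit clause (NOT y_32).
That branch fails; take y_11 = false instead.
Unit clause (y_12) forces y_12 = true.
Unit clause (NOT y_22) forces y_22 = false.
Unit clause (y_21) forces y_21 = true.
Unit clause (NOT y_31) forces y_31 = false.
Unit clause (y_32) forces y_32 = true.
That conflicts with the unit clause (NOT y_32).
Both values of y_11 lead to a conflict.
No assignment satisfies every clause.

No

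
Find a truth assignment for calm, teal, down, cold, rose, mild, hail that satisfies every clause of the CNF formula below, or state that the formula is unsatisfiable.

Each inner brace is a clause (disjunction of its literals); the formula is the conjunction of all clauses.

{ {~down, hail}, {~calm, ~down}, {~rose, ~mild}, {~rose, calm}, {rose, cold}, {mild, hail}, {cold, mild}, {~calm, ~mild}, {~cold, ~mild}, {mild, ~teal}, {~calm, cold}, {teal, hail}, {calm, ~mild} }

Branch on down: set down = 1.
(hail) alone gives hail = 1.
(~calm) alone gives calm = 0.
(~rose) alone gives rose = 0.
(cold) alone gives cold = 1.
(~mild) alone gives mild = 0.
(~teal) alone gives teal = 0.
All clauses are satisfied.

calm ↦ 0, teal ↦ 0, down ↦ 1, cold ↦ 1, rose ↦ 0, mild ↦ 0, hail ↦ 1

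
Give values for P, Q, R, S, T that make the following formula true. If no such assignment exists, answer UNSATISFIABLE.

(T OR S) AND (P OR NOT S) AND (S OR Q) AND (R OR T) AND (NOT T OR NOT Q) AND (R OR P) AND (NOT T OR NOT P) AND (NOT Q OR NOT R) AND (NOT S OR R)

P=true; Q=false; R=true; S=true; T=false

Try T = false.
The clause (S) is unit, so S = true.
The clause (P) is unit, so P = true.
The clause (R) is unit, so R = true.
The clause (NOT Q) is unit, so Q = false.
Every clause now holds.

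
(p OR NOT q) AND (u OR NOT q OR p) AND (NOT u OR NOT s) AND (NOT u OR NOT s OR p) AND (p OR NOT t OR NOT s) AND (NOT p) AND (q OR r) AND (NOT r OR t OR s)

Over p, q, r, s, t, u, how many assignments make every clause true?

There are 2^6 = 64 truth assignments over (p, q, r, s, t, u).
Split on p. With p = true, the clauses containing p are satisfied and NOT p drops from the rest; 0 of the 2^5 = 32 assignments to the other variables satisfy what remains.
With p = false, by the same count on the reduced clause set, 3 assignments work.
(One model: p=F, q=F, r=T, s=F, t=T, u=F.)
Total: 0 + 3 = 3.

3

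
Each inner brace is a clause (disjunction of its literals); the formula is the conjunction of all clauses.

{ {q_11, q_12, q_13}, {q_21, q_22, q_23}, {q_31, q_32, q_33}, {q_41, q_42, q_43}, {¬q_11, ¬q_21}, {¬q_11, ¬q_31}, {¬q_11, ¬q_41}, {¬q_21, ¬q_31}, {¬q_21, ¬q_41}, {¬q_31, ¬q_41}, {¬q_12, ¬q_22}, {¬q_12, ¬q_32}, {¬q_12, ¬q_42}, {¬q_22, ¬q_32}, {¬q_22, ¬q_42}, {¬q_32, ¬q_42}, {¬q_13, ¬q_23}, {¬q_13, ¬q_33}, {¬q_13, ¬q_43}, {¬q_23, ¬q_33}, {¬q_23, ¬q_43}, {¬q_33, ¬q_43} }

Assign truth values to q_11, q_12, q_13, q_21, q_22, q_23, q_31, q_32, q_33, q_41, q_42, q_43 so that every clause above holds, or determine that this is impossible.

UNSATISFIABLE

Suppose q_11 = False.
Suppose q_12 = True.
(¬q_22) alone gives q_22 = False.
(¬q_32) alone gives q_32 = False.
(¬q_42) alone gives q_42 = False.
Suppose q_21 = True.
(¬q_31) alone gives q_31 = False.
(q_33) alone gives q_33 = True.
(¬q_41) alone gives q_41 = False.
(q_43) alone gives q_43 = True.
Now (¬q_43) is unsatisfied and unit — conflict.
Undo q_21 and try q_21 = False.
(q_23) alone gives q_23 = True.
(¬q_13) alone gives q_13 = False.
(¬q_33) alone gives q_33 = False.
(q_31) alone gives q_31 = True.
(¬q_41) alone gives q_41 = False.
(q_43) alone gives q_43 = True.
Now (¬q_43) is unsatisfied and unit — conflict.
Both values of q_21 lead to a conflict.
Undo q_12 and try q_12 = False.
(q_13) alone gives q_13 = True.
(¬q_23) alone gives q_23 = False.
(¬q_33) alone gives q_33 = False.
(¬q_43) alone gives q_43 = False.
Suppose q_21 = True.
(¬q_31) alone gives q_31 = False.
(q_32) alone gives q_32 = True.
(¬q_41) alone gives q_41 = False.
(q_42) alone gives q_42 = True.
Now (¬q_42) is unsatisfied and unit — conflict.
Undo q_21 and try q_21 = False.
(q_22) alone gives q_22 = True.
(¬q_32) alone gives q_32 = False.
(q_31) alone gives q_31 = True.
(¬q_41) alone gives q_41 = False.
(q_42) alone gives q_42 = True.
Now (¬q_42) is unsatisfied and unit — conflict.
Both values of q_21 lead to a conflict.
Both values of q_12 lead to a conflict.
Undo q_11 and try q_11 = True.
(¬q_21) alone gives q_21 = False.
(¬q_31) alone gives q_31 = False.
(¬q_41) alone gives q_41 = False.
Suppose q_22 = True.
(¬q_12) alone gives q_12 = False.
(¬q_32) alone gives q_32 = False.
(q_33) alone gives q_33 = True.
(¬q_42) alone gives q_42 = False.
(q_43) alone gives q_43 = True.
Now (¬q_43) is unsatisfied and unit — conflict.
Undo q_22 and try q_22 = False.
(q_23) alone gives q_23 = True.
(¬q_13) alone gives q_13 = False.
(¬q_33) alone gives q_33 = False.
(q_32) alone gives q_32 = True.
(¬q_12) alone gives q_12 = False.
(¬q_42) alone gives q_42 = False.
(q_43) alone gives q_43 = True.
Now (¬q_43) is unsatisfied and unit — conflict.
Both values of q_22 lead to a conflict.
Both values of q_11 lead to a conflict.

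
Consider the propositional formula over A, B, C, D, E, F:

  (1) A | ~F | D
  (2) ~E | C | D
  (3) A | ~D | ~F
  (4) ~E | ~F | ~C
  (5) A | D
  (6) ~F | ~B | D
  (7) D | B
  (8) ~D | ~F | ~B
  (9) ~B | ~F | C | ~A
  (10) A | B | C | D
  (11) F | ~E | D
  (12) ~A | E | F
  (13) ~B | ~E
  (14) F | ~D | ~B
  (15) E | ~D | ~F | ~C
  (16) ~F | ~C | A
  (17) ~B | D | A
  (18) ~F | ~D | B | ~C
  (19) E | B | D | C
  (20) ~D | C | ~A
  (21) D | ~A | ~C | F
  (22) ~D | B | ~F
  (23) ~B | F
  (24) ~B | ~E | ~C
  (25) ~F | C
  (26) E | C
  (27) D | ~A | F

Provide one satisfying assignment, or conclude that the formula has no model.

A ↦ 0,  B ↦ 0,  C ↦ 0,  D ↦ 1,  E ↦ 1,  F ↦ 0

Try A = 0.
From the singleton clause (D), D = 1.
From the singleton clause (~F), F = 0.
From the singleton clause (~B), B = 0.
Try E = 1.
All clauses hold; C can take either value.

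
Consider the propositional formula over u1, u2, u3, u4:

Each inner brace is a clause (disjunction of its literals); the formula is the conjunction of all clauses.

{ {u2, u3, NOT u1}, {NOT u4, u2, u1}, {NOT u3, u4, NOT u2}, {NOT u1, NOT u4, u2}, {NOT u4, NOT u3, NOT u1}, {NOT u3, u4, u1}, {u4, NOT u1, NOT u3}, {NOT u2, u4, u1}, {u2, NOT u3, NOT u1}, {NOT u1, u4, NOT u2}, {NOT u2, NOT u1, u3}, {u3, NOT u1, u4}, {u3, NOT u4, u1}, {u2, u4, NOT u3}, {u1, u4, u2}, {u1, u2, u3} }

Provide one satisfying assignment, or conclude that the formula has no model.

Suppose u2 = true.
Suppose u3 = true.
The clause (u4) is unit, so u4 = true.
The clause (NOT u1) is unit, so u1 = false.
This assignment satisfies each clause.

u1 ↦ false, u2 ↦ true, u3 ↦ true, u4 ↦ true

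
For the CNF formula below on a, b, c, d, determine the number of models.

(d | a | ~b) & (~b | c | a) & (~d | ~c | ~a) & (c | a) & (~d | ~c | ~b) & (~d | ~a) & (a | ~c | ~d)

5

There are 2^4 = 16 truth assignments over (a, b, c, d).
Check each against the 7 clauses (columns in the order a, b, c, d):
  F F F F  ✗ fails (c | a)
  F F F T  ✗ fails (c | a)
  F F T F  ✓ satisfies all
  F F T T  ✗ fails (a | ~c | ~d)
  F T F F  ✗ fails (d | a | ~b)
  F T F T  ✗ fails (~b | c | a)
  F T T F  ✗ fails (d | a | ~b)
  F T T T  ✗ fails (~d | ~c | ~b)
  T F F F  ✓ satisfies all
  T F F T  ✗ fails (~d | ~a)
  T F T F  ✓ satisfies all
  T F T T  ✗ fails (~d | ~c | ~a)
  T T F F  ✓ satisfies all
  T T F T  ✗ fails (~d | ~a)
  T T T F  ✓ satisfies all
  T T T T  ✗ fails (~d | ~c | ~a)
5 of the 16 rows are models.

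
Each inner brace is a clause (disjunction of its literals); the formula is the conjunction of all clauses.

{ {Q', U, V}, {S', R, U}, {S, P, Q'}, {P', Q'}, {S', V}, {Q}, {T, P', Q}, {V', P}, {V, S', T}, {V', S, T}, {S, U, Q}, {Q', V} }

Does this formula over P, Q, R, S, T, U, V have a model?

(Q) alone gives Q = 1.
(P') alone gives P = 0.
(S) alone gives S = 1.
(V) alone gives V = 1.
Now (V') is unsatisfied and unit — conflict.
No assignment satisfies every clause.

Unsatisfiable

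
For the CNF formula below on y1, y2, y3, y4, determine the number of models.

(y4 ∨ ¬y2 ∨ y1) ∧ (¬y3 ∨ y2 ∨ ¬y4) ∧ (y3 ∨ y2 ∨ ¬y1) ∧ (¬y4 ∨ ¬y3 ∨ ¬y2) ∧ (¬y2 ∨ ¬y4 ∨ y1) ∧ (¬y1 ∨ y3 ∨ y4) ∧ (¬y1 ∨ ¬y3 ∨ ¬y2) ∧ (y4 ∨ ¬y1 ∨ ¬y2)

There are 2^4 = 16 truth assignments over (y1, y2, y3, y4).
Check each against the 8 clauses (columns in the order y1, y2, y3, y4):
  F F F F  ✓ satisfies all
  F F F T  ✓ satisfies all
  F F T F  ✓ satisfies all
  F F T T  ✗ fails (¬y3 ∨ y2 ∨ ¬y4)
  F T F F  ✗ fails (y4 ∨ ¬y2 ∨ y1)
  F T F T  ✗ fails (¬y2 ∨ ¬y4 ∨ y1)
  F T T F  ✗ fails (y4 ∨ ¬y2 ∨ y1)
  F T T T  ✗ fails (¬y4 ∨ ¬y3 ∨ ¬y2)
  T F F F  ✗ fails (y3 ∨ y2 ∨ ¬y1)
  T F F T  ✗ fails (y3 ∨ y2 ∨ ¬y1)
  T F T F  ✓ satisfies all
  T F T T  ✗ fails (¬y3 ∨ y2 ∨ ¬y4)
  T T F F  ✗ fails (¬y1 ∨ y3 ∨ y4)
  T T F T  ✓ satisfies all
  T T T F  ✗ fails (¬y1 ∨ ¬y3 ∨ ¬y2)
  T T T T  ✗ fails (¬y4 ∨ ¬y3 ∨ ¬y2)
5 of the 16 rows are models.

5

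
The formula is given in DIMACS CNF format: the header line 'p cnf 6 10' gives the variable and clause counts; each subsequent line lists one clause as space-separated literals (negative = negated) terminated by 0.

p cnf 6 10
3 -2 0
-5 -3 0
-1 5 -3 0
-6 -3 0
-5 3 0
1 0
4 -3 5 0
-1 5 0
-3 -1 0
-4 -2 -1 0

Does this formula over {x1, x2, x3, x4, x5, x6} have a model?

No, unsatisfiable

(x1) alone gives x1 = True.
(x5) alone gives x5 = True.
(¬x3) alone gives x3 = False.
That conflicts with the unit clause (x3).
No assignment satisfies every clause.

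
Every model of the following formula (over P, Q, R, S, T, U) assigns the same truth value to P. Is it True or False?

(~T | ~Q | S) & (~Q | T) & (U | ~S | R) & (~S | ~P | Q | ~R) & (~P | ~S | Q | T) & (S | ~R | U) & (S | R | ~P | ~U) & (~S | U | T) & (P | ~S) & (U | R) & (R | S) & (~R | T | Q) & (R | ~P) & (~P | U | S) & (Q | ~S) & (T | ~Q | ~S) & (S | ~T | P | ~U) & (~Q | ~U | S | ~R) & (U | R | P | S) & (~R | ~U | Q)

True

Suppose P = 0.
Unit clause (~S) forces S = 0.
Unit clause (R) forces R = 1.
Unit clause (U) forces U = 1.
Unit clause (~T) forces T = 0.
Unit clause (~Q) forces Q = 0.
That conflicts with the unit clause (Q).
So every satisfying assignment has P = True.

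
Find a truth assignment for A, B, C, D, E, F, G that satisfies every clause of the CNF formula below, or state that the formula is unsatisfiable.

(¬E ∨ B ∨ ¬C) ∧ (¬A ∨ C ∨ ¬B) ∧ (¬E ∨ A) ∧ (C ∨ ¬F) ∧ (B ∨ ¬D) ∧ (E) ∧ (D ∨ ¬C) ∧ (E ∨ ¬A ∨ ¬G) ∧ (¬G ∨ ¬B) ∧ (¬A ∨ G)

A=True, B=False, C=False, D=False, E=True, F=False, G=True

From the singleton clause (E), E = True.
From the singleton clause (A), A = True.
From the singleton clause (G), G = True.
From the singleton clause (¬B), B = False.
From the singleton clause (¬C), C = False.
From the singleton clause (¬F), F = False.
From the singleton clause (¬D), D = False.
All clauses are satisfied.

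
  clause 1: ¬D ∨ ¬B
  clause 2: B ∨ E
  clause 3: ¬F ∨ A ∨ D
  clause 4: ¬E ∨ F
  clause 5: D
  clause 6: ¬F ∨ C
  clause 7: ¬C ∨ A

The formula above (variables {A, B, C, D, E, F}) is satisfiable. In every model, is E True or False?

Suppose E = False.
The clause (B) is unit, so B = True.
The clause (¬D) is unit, so D = False.
That conflicts with the unit clause (D).
So every satisfying assignment has E = True.

True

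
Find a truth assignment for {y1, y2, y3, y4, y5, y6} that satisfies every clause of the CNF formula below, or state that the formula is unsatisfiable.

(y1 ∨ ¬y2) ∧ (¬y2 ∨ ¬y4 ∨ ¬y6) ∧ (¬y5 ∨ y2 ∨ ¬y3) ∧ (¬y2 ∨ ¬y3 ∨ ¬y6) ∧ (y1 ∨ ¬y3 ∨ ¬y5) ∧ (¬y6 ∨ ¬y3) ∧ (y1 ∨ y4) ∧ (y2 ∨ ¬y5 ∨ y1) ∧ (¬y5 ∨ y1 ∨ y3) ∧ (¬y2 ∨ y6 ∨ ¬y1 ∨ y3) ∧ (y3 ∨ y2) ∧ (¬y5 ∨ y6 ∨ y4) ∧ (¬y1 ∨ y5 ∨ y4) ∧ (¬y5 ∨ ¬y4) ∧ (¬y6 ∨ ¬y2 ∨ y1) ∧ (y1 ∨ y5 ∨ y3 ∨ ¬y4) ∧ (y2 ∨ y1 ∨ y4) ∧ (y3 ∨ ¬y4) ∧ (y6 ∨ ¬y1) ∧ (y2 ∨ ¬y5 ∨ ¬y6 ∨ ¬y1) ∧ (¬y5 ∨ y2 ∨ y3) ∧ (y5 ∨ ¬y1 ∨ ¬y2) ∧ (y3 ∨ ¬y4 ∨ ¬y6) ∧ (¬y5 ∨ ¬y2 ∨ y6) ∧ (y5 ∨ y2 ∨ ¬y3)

Case y1 = True:
The clause (y6) is unit, so y6 = True.
The clause (¬y3) is unit, so y3 = False.
The clause (y2) is unit, so y2 = True.
The clause (¬y4) is unit, so y4 = False.
The clause (y5) is unit, so y5 = True.
Every clause now holds.

y1=True, y2=True, y3=False, y4=False, y5=True, y6=True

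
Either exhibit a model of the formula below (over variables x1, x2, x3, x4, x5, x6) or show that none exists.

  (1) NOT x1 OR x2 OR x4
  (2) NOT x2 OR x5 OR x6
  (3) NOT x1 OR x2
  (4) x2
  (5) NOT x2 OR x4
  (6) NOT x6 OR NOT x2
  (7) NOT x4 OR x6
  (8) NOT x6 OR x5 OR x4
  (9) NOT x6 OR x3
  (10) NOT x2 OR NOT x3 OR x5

(x2) alone gives x2 = true.
(x4) alone gives x4 = true.
(NOT x6) alone gives x6 = false.
Now (x6) is unsatisfied and unit — conflict.

UNSATISFIABLE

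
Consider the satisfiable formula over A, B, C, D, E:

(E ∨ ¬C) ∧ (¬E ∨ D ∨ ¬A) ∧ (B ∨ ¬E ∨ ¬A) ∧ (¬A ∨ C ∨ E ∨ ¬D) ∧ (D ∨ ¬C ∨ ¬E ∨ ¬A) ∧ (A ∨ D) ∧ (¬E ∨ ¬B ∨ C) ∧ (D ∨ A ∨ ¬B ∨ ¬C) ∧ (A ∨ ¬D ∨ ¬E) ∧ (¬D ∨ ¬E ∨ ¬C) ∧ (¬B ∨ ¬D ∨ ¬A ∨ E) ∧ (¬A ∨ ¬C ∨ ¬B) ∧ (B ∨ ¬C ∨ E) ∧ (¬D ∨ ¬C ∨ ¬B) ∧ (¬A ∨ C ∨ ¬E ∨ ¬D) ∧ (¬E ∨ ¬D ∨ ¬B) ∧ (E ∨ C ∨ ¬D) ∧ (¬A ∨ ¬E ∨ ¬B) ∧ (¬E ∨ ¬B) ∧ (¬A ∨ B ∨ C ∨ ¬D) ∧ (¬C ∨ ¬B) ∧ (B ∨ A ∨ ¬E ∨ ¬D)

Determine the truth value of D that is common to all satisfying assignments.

False

Suppose D = True.
Branch on E: set E = True.
The clause (A) is unit, so A = True.
The clause (B) is unit, so B = True.
That conflicts with the unit clause (¬B).
Undo E and try E = False.
The clause (¬C) is unit, so C = False.
That conflicts with the unit clause (C).
Both values of E lead to a conflict.
So every satisfying assignment has D = False.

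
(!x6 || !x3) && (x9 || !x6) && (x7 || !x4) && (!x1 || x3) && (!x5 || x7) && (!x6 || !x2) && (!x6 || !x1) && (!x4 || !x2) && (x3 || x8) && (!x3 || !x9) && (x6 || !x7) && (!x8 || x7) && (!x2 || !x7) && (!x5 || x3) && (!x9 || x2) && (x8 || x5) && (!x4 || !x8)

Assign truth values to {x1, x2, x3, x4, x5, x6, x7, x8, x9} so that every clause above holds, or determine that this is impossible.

UNSATISFIABLE

Case x6 = false:
The clause (!x7) is unit, so x7 = false.
The clause (!x4) is unit, so x4 = false.
The clause (!x5) is unit, so x5 = false.
The clause (!x8) is unit, so x8 = false.
Now (x8) is unsatisfied and unit — conflict.
Backtrack on x6: now try x6 = true.
The clause (!x3) is unit, so x3 = false.
The clause (x9) is unit, so x9 = true.
The clause (!x1) is unit, so x1 = false.
The clause (!x2) is unit, so x2 = false.
Now (x2) is unsatisfied and unit — conflict.
Both values of x6 lead to a conflict.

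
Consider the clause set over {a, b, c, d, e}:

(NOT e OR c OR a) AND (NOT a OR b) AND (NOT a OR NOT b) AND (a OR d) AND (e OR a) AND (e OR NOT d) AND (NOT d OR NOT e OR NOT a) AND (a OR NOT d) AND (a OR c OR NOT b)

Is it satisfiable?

Case a = false:
Unit clause (d) forces d = true.
That conflicts with the unit clause (NOT d).
So a must be the other value — set a = true.
Unit clause (b) forces b = true.
That conflicts with the unit clause (NOT b).
Neither a = true nor a = false works.
No assignment satisfies every clause.

No, unsatisfiable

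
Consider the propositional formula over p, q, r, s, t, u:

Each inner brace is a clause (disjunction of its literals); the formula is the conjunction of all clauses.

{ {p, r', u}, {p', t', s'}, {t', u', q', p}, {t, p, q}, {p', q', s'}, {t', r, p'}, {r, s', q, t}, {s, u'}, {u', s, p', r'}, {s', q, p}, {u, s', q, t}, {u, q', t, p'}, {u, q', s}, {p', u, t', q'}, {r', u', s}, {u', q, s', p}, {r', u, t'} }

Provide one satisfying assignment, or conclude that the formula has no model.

p ↦ 0, q ↦ 1, r ↦ 0, s ↦ 1, t ↦ 0, u ↦ 0

Case s = 1:
Case p = 0:
The clause (q) is unit, so q = 1.
Case r = 0:
Case t = 0:
Every clause is now satisfied; u is unconstrained.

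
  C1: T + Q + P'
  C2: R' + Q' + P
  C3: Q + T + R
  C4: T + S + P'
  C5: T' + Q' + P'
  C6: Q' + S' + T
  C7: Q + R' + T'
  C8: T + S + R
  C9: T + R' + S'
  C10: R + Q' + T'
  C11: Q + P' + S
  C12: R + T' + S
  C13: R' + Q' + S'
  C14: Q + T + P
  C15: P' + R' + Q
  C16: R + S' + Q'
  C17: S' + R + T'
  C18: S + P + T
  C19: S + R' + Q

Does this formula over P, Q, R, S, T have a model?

Try T = 1.
Try Q = 0.
The clause (R') is unit, so R = 0.
The clause (S) is unit, so S = 1.
That conflicts with the unit clause (S').
Backtrack on Q: now try Q = 1.
The clause (P') is unit, so P = 0.
The clause (R') is unit, so R = 0.
That conflicts with the unit clause (R).
Neither Q = 1 nor Q = 0 works.
Backtrack on T: now try T = 0.
Try Q = 1.
The clause (S') is unit, so S = 0.
The clause (P') is unit, so P = 0.
That conflicts with the unit clause (P).
Backtrack on Q: now try Q = 0.
The clause (P') is unit, so P = 0.
That conflicts with the unit clause (P).
Neither Q = 1 nor Q = 0 works.
Neither T = 1 nor T = 0 works.
No assignment satisfies every clause.

Unsatisfiable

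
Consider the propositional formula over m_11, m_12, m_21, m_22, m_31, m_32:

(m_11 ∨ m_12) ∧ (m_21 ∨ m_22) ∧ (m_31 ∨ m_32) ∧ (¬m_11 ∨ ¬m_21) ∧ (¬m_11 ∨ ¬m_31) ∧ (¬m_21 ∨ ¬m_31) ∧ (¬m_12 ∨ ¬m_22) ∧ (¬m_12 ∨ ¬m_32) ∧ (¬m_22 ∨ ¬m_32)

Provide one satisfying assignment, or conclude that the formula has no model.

Branch on m_11: set m_11 = True.
The clause (¬m_21) is unit, so m_21 = False.
The clause (m_22) is unit, so m_22 = True.
The clause (¬m_31) is unit, so m_31 = False.
The clause (m_32) is unit, so m_32 = True.
Now (¬m_32) is unsatisfied and unit — conflict.
Undo m_11 and try m_11 = False.
The clause (m_12) is unit, so m_12 = True.
The clause (¬m_22) is unit, so m_22 = False.
The clause (m_21) is unit, so m_21 = True.
The clause (¬m_31) is unit, so m_31 = False.
The clause (m_32) is unit, so m_32 = True.
Now (¬m_32) is unsatisfied and unit — conflict.
Both values of m_11 lead to a conflict.

UNSATISFIABLE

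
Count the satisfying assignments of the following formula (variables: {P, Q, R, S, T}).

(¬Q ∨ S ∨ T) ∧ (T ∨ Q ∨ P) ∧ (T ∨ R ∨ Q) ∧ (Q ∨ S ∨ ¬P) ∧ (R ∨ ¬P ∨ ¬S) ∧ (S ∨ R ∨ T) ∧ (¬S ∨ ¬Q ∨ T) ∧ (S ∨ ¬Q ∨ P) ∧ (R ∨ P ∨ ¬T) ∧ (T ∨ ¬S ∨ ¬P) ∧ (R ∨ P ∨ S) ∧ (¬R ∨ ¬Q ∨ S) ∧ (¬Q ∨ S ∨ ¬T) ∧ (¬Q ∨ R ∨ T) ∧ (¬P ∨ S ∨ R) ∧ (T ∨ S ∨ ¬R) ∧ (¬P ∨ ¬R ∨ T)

5

There are 2^5 = 32 truth assignments over (P, Q, R, S, T).
Split on T. With T = True, the clauses containing T are satisfied and ¬T drops from the rest; 5 of the 2^4 = 16 assignments to the other variables satisfy what remains.
With T = False, by the same count on the reduced clause set, 0 assignments work.
Total: 5 + 0 = 5.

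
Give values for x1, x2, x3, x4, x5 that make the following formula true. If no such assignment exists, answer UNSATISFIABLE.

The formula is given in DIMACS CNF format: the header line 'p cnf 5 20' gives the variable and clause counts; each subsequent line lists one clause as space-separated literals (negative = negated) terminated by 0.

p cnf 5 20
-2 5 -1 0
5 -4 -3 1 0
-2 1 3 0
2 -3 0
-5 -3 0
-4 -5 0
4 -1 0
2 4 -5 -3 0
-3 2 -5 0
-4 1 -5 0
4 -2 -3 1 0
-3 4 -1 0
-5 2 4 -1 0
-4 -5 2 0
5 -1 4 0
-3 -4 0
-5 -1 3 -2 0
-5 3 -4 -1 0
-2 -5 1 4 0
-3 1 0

x1 ↦ False,  x2 ↦ False,  x3 ↦ False,  x4 ↦ False,  x5 ↦ False

Suppose x2 = False.
Unit clause (¬x3) forces x3 = False.
Suppose x4 = False.
Unit clause (¬x1) forces x1 = False.
No clause remains; x5 is free.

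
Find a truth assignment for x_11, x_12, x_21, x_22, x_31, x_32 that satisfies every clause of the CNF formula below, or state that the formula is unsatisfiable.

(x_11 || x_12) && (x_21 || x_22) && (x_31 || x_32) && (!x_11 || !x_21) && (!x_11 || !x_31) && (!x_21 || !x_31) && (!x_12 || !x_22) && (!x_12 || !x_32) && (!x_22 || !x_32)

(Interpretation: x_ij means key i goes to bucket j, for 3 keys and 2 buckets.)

UNSATISFIABLE

Case x_11 = true:
Unit clause (!x_21) forces x_21 = false.
Unit clause (x_22) forces x_22 = true.
Unit clause (!x_31) forces x_31 = false.
Unit clause (x_32) forces x_32 = true.
Now (!x_32) is unsatisfied and unit — conflict.
That branch fails; take x_11 = false instead.
Unit clause (x_12) forces x_12 = true.
Unit clause (!x_22) forces x_22 = false.
Unit clause (x_21) forces x_21 = true.
Unit clause (!x_31) forces x_31 = false.
Unit clause (x_32) forces x_32 = true.
Now (!x_32) is unsatisfied and unit — conflict.
Either choice for x_11 ends in contradiction.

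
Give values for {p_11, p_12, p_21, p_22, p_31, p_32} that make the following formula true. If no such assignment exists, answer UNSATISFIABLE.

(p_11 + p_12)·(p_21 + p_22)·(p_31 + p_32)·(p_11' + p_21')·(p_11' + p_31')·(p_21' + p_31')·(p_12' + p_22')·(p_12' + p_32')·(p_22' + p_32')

UNSATISFIABLE

Try p_11 = 1.
(p_21') alone gives p_21 = 0.
(p_22) alone gives p_22 = 1.
(p_31') alone gives p_31 = 0.
(p_32) alone gives p_32 = 1.
But (p_32') is also a unit clause — contradiction.
So p_11 must be the other value — set p_11 = 0.
(p_12) alone gives p_12 = 1.
(p_22') alone gives p_22 = 0.
(p_21) alone gives p_21 = 1.
(p_31') alone gives p_31 = 0.
(p_32) alone gives p_32 = 1.
But (p_32') is also a unit clause — contradiction.
Both values of p_11 lead to a conflict.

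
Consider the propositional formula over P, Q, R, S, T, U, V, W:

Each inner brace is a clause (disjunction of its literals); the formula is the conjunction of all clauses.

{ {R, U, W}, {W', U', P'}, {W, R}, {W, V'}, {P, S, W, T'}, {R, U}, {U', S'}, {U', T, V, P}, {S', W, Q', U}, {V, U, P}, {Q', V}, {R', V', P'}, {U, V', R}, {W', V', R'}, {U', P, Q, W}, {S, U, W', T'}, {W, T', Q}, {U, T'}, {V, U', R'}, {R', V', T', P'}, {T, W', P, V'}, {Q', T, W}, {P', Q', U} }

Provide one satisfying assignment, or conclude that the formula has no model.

Try W = 1.
Try U = 1.
The clause (P') is unit, so P = 0.
The clause (S') is unit, so S = 0.
Try T = 1.
Try Q = 0.
Try V = 1.
The clause (R') is unit, so R = 0.
This assignment satisfies each clause.

P: 0, Q: 0, R: 0, S: 0, T: 1, U: 1, V: 1, W: 1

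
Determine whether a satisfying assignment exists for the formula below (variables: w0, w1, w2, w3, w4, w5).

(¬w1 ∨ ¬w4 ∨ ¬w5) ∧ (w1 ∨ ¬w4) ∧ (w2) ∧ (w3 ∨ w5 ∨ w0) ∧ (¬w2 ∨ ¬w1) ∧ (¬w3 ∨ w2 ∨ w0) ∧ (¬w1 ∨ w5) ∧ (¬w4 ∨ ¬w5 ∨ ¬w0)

Yes, satisfiable

(w2) alone gives w2 = True.
(¬w1) alone gives w1 = False.
(¬w4) alone gives w4 = False.
Try w3 = True.
No clause remains; w0, w5 are free.
A satisfying assignment: w0=False, w1=False, w2=True, w3=True, w4=False, w5=False.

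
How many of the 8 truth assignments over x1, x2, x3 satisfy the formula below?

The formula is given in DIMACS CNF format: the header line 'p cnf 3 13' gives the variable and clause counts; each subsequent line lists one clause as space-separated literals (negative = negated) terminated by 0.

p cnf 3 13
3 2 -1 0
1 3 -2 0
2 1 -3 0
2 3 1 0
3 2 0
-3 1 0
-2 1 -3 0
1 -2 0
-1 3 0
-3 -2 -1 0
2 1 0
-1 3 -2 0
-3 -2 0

There are 2^3 = 8 truth assignments over (x1, x2, x3).
Check each against the 13 clauses (columns in the order x1, x2, x3):
  F F F  ✗ fails (x2 ∨ x3 ∨ x1)
  F F T  ✗ fails (x2 ∨ x1 ∨ ¬x3)
  F T F  ✗ fails (x1 ∨ x3 ∨ ¬x2)
  F T T  ✗ fails (¬x3 ∨ x1)
  T F F  ✗ fails (x3 ∨ x2 ∨ ¬x1)
  T F T  ✓ satisfies all
  T T F  ✗ fails (¬x1 ∨ x3)
  T T T  ✗ fails (¬x3 ∨ ¬x2 ∨ ¬x1)
1 of the 8 rows is a model.

1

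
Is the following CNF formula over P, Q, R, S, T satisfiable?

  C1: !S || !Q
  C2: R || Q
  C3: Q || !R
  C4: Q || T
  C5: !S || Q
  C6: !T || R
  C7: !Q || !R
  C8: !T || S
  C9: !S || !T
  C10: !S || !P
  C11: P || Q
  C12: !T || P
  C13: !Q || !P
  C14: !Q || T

Case S = false:
From the singleton clause (!T), T = false.
From the singleton clause (Q), Q = true.
But (!Q) is also a unit clause — contradiction.
So S must be the other value — set S = true.
From the singleton clause (!Q), Q = false.
But (Q) is also a unit clause — contradiction.
Neither S = true nor S = false works.
No assignment satisfies every clause.

No, unsatisfiable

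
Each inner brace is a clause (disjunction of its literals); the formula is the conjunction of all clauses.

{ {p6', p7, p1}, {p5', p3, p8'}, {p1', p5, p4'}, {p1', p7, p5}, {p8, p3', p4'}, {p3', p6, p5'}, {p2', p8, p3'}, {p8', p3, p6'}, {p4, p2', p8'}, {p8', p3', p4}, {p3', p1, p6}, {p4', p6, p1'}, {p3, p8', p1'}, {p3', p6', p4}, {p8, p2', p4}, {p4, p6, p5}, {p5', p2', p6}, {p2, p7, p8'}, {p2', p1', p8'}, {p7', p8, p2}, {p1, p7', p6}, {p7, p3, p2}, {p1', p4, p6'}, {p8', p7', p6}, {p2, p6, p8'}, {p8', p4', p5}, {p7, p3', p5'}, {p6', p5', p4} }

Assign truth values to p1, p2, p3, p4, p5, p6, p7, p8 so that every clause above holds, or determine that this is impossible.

Suppose p6 = 1.
Suppose p7 = 1.
Suppose p8 = 0.
The clause (p2) is unit, so p2 = 1.
The clause (p3') is unit, so p3 = 0.
The clause (p4) is unit, so p4 = 1.
Suppose p1 = 1.
The clause (p5) is unit, so p5 = 1.
Every clause now holds.

p1=1, p2=1, p3=0, p4=1, p5=1, p6=1, p7=1, p8=0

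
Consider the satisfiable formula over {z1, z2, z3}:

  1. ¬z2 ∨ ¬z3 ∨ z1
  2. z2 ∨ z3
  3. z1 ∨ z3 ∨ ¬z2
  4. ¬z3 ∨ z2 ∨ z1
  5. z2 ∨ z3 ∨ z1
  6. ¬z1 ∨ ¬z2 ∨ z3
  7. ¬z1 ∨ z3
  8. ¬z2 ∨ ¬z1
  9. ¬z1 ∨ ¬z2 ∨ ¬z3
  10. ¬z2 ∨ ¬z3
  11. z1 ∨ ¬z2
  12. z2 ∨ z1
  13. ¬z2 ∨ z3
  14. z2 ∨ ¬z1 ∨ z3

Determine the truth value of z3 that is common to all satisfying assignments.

True

Suppose z3 = False.
The clause (z2) is unit, so z2 = True.
That conflicts with the unit clause (¬z2).
So every satisfying assignment has z3 = True.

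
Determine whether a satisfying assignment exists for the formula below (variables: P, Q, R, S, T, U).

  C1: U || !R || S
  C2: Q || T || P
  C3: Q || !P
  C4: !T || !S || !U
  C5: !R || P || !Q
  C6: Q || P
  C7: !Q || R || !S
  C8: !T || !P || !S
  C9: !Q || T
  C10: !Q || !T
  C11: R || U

No

Branch on Q: set Q = true.
Unit clause (T) forces T = true.
That conflicts with the unit clause (!T).
Undo Q and try Q = false.
Unit clause (!P) forces P = false.
That conflicts with the unit clause (P).
Either choice for Q ends in contradiction.
No assignment satisfies every clause.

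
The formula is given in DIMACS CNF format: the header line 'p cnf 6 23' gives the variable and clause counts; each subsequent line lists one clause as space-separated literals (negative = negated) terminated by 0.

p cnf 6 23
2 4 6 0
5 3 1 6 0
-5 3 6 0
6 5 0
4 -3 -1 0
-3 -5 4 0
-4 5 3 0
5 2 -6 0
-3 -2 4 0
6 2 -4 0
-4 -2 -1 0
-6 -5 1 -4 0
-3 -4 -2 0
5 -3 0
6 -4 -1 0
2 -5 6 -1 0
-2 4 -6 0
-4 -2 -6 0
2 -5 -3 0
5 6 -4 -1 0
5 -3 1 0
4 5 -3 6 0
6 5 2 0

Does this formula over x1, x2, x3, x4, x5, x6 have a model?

Satisfiable

Try x6 = True.
Try x5 = True.
Try x3 = False.
Try x1 = True.
Try x4 = False.
(¬x2) alone gives x2 = False.
This assignment satisfies each clause.
A satisfying assignment: x1=True, x2=False, x3=False, x4=False, x5=True, x6=True.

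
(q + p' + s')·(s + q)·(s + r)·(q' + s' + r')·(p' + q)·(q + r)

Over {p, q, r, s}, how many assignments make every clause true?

5

There are 2^4 = 16 truth assignments over (p, q, r, s).
Split on q. With q = 1, the clauses containing q are satisfied and q' drops from the rest; 4 of the 2^3 = 8 assignments to the other variables satisfy what remains.
With q = 0, by the same count on the reduced clause set, 1 assignment works.
(One model: p=F, q=F, r=T, s=T.)
Total: 4 + 1 = 5.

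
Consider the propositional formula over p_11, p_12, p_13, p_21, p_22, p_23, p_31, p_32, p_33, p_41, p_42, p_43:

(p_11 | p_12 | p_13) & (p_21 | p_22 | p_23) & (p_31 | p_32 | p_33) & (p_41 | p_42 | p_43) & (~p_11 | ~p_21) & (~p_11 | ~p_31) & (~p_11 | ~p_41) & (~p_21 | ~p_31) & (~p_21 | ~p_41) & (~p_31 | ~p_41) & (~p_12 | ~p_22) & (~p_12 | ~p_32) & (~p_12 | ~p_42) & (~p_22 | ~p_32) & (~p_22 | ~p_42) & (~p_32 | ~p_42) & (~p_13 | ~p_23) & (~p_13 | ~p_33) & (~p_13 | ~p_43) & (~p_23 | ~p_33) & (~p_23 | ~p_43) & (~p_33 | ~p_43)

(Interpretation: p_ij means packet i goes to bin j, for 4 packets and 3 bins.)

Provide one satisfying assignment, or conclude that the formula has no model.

Try p_11 = 0.
Try p_12 = 1.
(~p_22) alone gives p_22 = 0.
(~p_32) alone gives p_32 = 0.
(~p_42) alone gives p_42 = 0.
Try p_21 = 1.
(~p_31) alone gives p_31 = 0.
(p_33) alone gives p_33 = 1.
(~p_41) alone gives p_41 = 0.
(p_43) alone gives p_43 = 1.
Now (~p_43) is unsatisfied and unit — conflict.
Backtrack on p_21: now try p_21 = 0.
(p_23) alone gives p_23 = 1.
(~p_13) alone gives p_13 = 0.
(~p_33) alone gives p_33 = 0.
(p_31) alone gives p_31 = 1.
(~p_41) alone gives p_41 = 0.
(p_43) alone gives p_43 = 1.
Now (~p_43) is unsatisfied and unit — conflict.
Neither p_21 = 1 nor p_21 = 0 works.
Backtrack on p_12: now try p_12 = 0.
(p_13) alone gives p_13 = 1.
(~p_23) alone gives p_23 = 0.
(~p_33) alone gives p_33 = 0.
(~p_43) alone gives p_43 = 0.
Try p_21 = 1.
(~p_31) alone gives p_31 = 0.
(p_32) alone gives p_32 = 1.
(~p_41) alone gives p_41 = 0.
(p_42) alone gives p_42 = 1.
Now (~p_42) is unsatisfied and unit — conflict.
Backtrack on p_21: now try p_21 = 0.
(p_22) alone gives p_22 = 1.
(~p_32) alone gives p_32 = 0.
(p_31) alone gives p_31 = 1.
(~p_41) alone gives p_41 = 0.
(p_42) alone gives p_42 = 1.
Now (~p_42) is unsatisfied and unit — conflict.
Neither p_21 = 1 nor p_21 = 0 works.
Neither p_12 = 1 nor p_12 = 0 works.
Backtrack on p_11: now try p_11 = 1.
(~p_21) alone gives p_21 = 0.
(~p_31) alone gives p_31 = 0.
(~p_41) alone gives p_41 = 0.
Try p_22 = 1.
(~p_12) alone gives p_12 = 0.
(~p_32) alone gives p_32 = 0.
(p_33) alone gives p_33 = 1.
(~p_42) alone gives p_42 = 0.
(p_43) alone gives p_43 = 1.
Now (~p_43) is unsatisfied and unit — conflict.
Backtrack on p_22: now try p_22 = 0.
(p_23) alone gives p_23 = 1.
(~p_13) alone gives p_13 = 0.
(~p_33) alone gives p_33 = 0.
(p_32) alone gives p_32 = 1.
(~p_12) alone gives p_12 = 0.
(~p_42) alone gives p_42 = 0.
(p_43) alone gives p_43 = 1.
Now (~p_43) is unsatisfied and unit — conflict.
Neither p_22 = 1 nor p_22 = 0 works.
Neither p_11 = 1 nor p_11 = 0 works.

UNSATISFIABLE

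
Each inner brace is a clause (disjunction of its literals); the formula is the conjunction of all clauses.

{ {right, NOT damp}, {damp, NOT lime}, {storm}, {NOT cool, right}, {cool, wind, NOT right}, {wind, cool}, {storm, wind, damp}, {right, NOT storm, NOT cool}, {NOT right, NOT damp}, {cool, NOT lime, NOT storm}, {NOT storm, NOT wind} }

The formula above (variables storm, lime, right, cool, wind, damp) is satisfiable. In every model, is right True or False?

True

Suppose right = false.
From the singleton clause (NOT damp), damp = false.
From the singleton clause (NOT lime), lime = false.
From the singleton clause (storm), storm = true.
From the singleton clause (NOT cool), cool = false.
From the singleton clause (wind), wind = true.
But (NOT wind) is also a unit clause — contradiction.
So every satisfying assignment has right = True.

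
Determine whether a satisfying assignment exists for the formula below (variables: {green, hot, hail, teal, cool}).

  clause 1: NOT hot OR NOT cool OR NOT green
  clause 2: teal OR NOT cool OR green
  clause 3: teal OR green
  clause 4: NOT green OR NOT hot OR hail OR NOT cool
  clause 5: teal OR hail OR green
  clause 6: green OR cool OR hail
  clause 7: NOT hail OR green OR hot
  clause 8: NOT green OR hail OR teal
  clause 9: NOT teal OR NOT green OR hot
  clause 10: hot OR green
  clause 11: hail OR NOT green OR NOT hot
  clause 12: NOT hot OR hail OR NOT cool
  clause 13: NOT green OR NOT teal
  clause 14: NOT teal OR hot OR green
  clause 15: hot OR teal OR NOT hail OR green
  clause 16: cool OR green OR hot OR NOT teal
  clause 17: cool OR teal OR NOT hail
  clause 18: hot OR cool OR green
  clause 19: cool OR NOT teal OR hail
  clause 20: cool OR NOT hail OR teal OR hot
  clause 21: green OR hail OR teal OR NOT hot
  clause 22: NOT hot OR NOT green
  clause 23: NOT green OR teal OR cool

Case teal = true:
From the singleton clause (NOT green), green = false.
From the singleton clause (hot), hot = true.
Case cool = true:
From the singleton clause (hail), hail = true.
All clauses are satisfied.
A satisfying assignment: green=false; hot=true; hail=true; teal=true; cool=true.

Yes, satisfiable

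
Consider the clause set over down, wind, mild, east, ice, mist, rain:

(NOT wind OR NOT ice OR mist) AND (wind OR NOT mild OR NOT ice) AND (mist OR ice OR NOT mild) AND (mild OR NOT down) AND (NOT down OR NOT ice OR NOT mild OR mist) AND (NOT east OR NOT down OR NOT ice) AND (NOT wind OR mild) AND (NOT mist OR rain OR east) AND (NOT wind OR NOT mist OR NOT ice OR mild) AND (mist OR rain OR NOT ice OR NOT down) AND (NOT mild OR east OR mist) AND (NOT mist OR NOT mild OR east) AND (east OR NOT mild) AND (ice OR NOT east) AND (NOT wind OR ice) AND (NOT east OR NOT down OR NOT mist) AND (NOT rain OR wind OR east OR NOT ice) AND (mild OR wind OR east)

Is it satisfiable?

Case mild = true:
Unit clause (east) forces east = true.
Unit clause (ice) forces ice = true.
Unit clause (wind) forces wind = true.
Unit clause (mist) forces mist = true.
Unit clause (NOT down) forces down = false.
Every clause is now satisfied; rain is unconstrained.
A satisfying assignment: down=false; wind=true; mild=true; east=true; ice=true; mist=true; rain=true.

Yes, satisfiable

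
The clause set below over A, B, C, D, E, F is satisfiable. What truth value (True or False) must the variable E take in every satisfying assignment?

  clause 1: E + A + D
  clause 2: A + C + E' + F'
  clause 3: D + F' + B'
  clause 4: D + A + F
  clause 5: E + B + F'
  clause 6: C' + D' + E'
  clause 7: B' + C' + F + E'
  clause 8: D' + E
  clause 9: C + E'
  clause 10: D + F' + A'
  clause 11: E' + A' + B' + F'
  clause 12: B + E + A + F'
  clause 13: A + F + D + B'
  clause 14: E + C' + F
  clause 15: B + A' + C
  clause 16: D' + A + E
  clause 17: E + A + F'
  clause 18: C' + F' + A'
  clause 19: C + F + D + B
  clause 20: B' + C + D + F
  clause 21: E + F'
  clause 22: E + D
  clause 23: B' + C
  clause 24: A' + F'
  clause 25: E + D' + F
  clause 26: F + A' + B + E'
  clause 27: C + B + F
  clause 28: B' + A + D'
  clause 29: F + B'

True

Suppose E = 0.
From the singleton clause (D'), D = 0.
But (D) is also a unit clause — contradiction.
So every satisfying assignment has E = True.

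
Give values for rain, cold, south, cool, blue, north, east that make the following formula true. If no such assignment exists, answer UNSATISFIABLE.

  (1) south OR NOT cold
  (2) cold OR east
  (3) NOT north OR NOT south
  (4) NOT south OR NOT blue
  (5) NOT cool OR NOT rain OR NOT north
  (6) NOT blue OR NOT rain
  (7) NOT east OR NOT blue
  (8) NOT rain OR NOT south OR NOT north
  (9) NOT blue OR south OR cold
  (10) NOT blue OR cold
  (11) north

Unit clause (north) forces north = true.
Unit clause (NOT south) forces south = false.
Unit clause (NOT cold) forces cold = false.
Unit clause (east) forces east = true.
Unit clause (NOT blue) forces blue = false.
Case cool = true:
Unit clause (NOT rain) forces rain = false.
Every clause now holds.

rain: false; cold: false; south: false; cool: true; blue: false; north: true; east: true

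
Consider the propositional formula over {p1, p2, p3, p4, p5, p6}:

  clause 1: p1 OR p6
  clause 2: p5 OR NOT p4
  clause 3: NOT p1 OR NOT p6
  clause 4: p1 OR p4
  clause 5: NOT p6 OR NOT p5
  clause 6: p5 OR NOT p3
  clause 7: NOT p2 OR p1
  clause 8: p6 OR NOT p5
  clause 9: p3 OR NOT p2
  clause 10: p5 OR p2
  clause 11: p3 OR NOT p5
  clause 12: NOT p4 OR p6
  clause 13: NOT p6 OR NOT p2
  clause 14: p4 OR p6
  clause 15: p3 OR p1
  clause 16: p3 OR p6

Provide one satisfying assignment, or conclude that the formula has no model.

Suppose p1 = true.
Unit clause (NOT p6) forces p6 = false.
Unit clause (NOT p5) forces p5 = false.
Unit clause (NOT p4) forces p4 = false.
That conflicts with the unit clause (p4).
Undo p1 and try p1 = false.
Unit clause (p6) forces p6 = true.
Unit clause (p4) forces p4 = true.
Unit clause (p5) forces p5 = true.
That conflicts with the unit clause (NOT p5).
Neither p1 = true nor p1 = false works.

UNSATISFIABLE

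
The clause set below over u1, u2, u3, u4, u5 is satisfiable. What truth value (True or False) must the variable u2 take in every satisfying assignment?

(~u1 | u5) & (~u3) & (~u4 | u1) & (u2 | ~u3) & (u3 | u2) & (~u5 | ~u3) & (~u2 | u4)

Suppose u2 = 0.
Unit clause (~u3) forces u3 = 0.
That conflicts with the unit clause (u3).
So every satisfying assignment has u2 = True.

True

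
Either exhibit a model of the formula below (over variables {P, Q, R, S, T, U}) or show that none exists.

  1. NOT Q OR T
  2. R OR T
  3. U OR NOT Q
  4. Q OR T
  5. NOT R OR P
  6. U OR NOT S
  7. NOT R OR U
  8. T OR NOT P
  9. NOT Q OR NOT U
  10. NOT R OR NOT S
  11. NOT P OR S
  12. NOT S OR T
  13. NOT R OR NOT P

Branch on Q: set Q = false.
(T) alone gives T = true.
Branch on R: set R = false.
Branch on U: set U = true.
Branch on P: set P = true.
(S) alone gives S = true.
This assignment satisfies each clause.

P: true,  Q: false,  R: false,  S: true,  T: true,  U: true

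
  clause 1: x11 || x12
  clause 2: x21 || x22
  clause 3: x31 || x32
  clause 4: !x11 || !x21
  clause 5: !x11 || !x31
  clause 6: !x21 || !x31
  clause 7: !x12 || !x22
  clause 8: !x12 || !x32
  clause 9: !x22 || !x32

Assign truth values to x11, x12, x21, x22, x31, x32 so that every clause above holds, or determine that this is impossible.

UNSATISFIABLE

Case x11 = true:
(!x21) alone gives x21 = false.
(x22) alone gives x22 = true.
(!x31) alone gives x31 = false.
(x32) alone gives x32 = true.
Now (!x32) is unsatisfied and unit — conflict.
Undo x11 and try x11 = false.
(x12) alone gives x12 = true.
(!x22) alone gives x22 = false.
(x21) alone gives x21 = true.
(!x31) alone gives x31 = false.
(x32) alone gives x32 = true.
Now (!x32) is unsatisfied and unit — conflict.
Either choice for x11 ends in contradiction.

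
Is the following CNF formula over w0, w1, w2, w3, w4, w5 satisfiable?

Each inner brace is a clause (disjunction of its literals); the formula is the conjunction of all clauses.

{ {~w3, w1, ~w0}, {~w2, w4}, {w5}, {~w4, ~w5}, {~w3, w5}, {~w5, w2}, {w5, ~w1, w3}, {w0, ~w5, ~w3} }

No, unsatisfiable

From the singleton clause (w5), w5 = 1.
From the singleton clause (~w4), w4 = 0.
From the singleton clause (~w2), w2 = 0.
But (w2) is also a unit clause — contradiction.
No assignment satisfies every clause.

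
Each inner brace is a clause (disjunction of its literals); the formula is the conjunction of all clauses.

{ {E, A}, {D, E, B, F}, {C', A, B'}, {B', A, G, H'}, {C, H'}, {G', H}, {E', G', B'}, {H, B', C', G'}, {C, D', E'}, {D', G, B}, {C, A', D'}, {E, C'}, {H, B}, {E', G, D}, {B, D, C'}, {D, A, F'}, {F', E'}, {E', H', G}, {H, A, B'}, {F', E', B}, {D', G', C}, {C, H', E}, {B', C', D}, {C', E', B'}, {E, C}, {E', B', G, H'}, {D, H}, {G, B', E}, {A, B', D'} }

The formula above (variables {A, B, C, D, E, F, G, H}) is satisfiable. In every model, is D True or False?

True

Suppose D = 0.
Unit clause (H) forces H = 1.
Unit clause (C) forces C = 1.
Unit clause (E) forces E = 1.
Unit clause (G) forces G = 1.
Unit clause (B') forces B = 0.
But (B) is also a unit clause — contradiction.
So every satisfying assignment has D = True.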